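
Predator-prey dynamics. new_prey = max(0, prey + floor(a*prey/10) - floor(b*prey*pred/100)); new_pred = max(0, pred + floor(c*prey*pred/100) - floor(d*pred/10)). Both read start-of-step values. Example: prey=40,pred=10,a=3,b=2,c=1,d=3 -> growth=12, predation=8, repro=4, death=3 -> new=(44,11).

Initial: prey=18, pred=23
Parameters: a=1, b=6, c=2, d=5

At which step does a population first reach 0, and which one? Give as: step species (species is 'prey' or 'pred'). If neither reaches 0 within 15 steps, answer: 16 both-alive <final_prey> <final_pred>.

Answer: 1 prey

Derivation:
Step 1: prey: 18+1-24=0; pred: 23+8-11=20
First extinction: prey at step 1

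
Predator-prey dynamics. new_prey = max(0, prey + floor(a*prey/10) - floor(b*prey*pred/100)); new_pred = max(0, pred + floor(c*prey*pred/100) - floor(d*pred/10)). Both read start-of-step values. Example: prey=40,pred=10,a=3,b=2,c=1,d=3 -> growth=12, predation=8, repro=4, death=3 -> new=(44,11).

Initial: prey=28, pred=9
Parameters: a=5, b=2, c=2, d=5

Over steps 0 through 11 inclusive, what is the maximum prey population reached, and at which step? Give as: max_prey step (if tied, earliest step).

Step 1: prey: 28+14-5=37; pred: 9+5-4=10
Step 2: prey: 37+18-7=48; pred: 10+7-5=12
Step 3: prey: 48+24-11=61; pred: 12+11-6=17
Step 4: prey: 61+30-20=71; pred: 17+20-8=29
Step 5: prey: 71+35-41=65; pred: 29+41-14=56
Step 6: prey: 65+32-72=25; pred: 56+72-28=100
Step 7: prey: 25+12-50=0; pred: 100+50-50=100
Step 8: prey: 0+0-0=0; pred: 100+0-50=50
Step 9: prey: 0+0-0=0; pred: 50+0-25=25
Step 10: prey: 0+0-0=0; pred: 25+0-12=13
Step 11: prey: 0+0-0=0; pred: 13+0-6=7
Max prey = 71 at step 4

Answer: 71 4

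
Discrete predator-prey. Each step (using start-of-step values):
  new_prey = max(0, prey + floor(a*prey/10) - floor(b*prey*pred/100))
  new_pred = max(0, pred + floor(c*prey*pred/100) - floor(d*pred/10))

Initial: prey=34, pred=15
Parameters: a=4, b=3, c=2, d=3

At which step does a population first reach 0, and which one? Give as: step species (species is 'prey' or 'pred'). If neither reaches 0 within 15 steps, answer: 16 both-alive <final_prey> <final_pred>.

Step 1: prey: 34+13-15=32; pred: 15+10-4=21
Step 2: prey: 32+12-20=24; pred: 21+13-6=28
Step 3: prey: 24+9-20=13; pred: 28+13-8=33
Step 4: prey: 13+5-12=6; pred: 33+8-9=32
Step 5: prey: 6+2-5=3; pred: 32+3-9=26
Step 6: prey: 3+1-2=2; pred: 26+1-7=20
Step 7: prey: 2+0-1=1; pred: 20+0-6=14
Step 8: prey: 1+0-0=1; pred: 14+0-4=10
Step 9: prey: 1+0-0=1; pred: 10+0-3=7
Step 10: prey: 1+0-0=1; pred: 7+0-2=5
Step 11: prey: 1+0-0=1; pred: 5+0-1=4
Step 12: prey: 1+0-0=1; pred: 4+0-1=3
Step 13: prey: 1+0-0=1; pred: 3+0-0=3
Steps 14-15: state stable at prey=1, pred=3 (no change)
No extinction within 15 steps

Answer: 16 both-alive 1 3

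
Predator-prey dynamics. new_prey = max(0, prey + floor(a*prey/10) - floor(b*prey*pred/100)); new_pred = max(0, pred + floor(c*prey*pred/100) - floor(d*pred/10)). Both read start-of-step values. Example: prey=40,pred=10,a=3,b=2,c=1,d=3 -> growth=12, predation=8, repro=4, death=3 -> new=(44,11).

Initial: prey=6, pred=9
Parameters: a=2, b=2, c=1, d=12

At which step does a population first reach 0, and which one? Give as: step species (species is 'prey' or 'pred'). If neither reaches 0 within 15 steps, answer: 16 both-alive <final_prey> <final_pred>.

Step 1: prey: 6+1-1=6; pred: 9+0-10=0
First extinction: pred at step 1

Answer: 1 pred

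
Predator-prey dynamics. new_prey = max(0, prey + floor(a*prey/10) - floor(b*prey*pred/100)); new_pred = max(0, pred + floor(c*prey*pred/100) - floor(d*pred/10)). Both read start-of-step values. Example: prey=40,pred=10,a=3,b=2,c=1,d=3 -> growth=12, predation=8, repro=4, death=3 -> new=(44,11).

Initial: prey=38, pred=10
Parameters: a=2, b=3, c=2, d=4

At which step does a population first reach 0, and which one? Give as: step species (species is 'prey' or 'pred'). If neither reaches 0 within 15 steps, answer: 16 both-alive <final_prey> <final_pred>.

Answer: 16 both-alive 14 2

Derivation:
Step 1: prey: 38+7-11=34; pred: 10+7-4=13
Step 2: prey: 34+6-13=27; pred: 13+8-5=16
Step 3: prey: 27+5-12=20; pred: 16+8-6=18
Step 4: prey: 20+4-10=14; pred: 18+7-7=18
Step 5: prey: 14+2-7=9; pred: 18+5-7=16
Step 6: prey: 9+1-4=6; pred: 16+2-6=12
Step 7: prey: 6+1-2=5; pred: 12+1-4=9
Step 8: prey: 5+1-1=5; pred: 9+0-3=6
Step 9: prey: 5+1-0=6; pred: 6+0-2=4
Step 10: prey: 6+1-0=7; pred: 4+0-1=3
Step 11: prey: 7+1-0=8; pred: 3+0-1=2
Step 12: prey: 8+1-0=9; pred: 2+0-0=2
Step 13: prey: 9+1-0=10; pred: 2+0-0=2
Step 14: prey: 10+2-0=12; pred: 2+0-0=2
Step 15: prey: 12+2-0=14; pred: 2+0-0=2
No extinction within 15 steps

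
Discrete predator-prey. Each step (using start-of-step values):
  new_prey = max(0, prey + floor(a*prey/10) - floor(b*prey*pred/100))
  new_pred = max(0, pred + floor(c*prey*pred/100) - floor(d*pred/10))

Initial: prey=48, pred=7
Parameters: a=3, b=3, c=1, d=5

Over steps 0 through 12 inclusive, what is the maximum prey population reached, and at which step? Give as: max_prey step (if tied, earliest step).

Step 1: prey: 48+14-10=52; pred: 7+3-3=7
Step 2: prey: 52+15-10=57; pred: 7+3-3=7
Step 3: prey: 57+17-11=63; pred: 7+3-3=7
Step 4: prey: 63+18-13=68; pred: 7+4-3=8
Step 5: prey: 68+20-16=72; pred: 8+5-4=9
Step 6: prey: 72+21-19=74; pred: 9+6-4=11
Step 7: prey: 74+22-24=72; pred: 11+8-5=14
Step 8: prey: 72+21-30=63; pred: 14+10-7=17
Step 9: prey: 63+18-32=49; pred: 17+10-8=19
Step 10: prey: 49+14-27=36; pred: 19+9-9=19
Step 11: prey: 36+10-20=26; pred: 19+6-9=16
Step 12: prey: 26+7-12=21; pred: 16+4-8=12
Max prey = 74 at step 6

Answer: 74 6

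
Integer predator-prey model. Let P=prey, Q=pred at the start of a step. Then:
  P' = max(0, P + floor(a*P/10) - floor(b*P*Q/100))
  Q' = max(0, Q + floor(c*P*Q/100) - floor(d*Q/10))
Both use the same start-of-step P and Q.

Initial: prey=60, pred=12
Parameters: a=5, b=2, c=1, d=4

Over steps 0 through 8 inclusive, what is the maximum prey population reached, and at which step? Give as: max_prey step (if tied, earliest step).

Step 1: prey: 60+30-14=76; pred: 12+7-4=15
Step 2: prey: 76+38-22=92; pred: 15+11-6=20
Step 3: prey: 92+46-36=102; pred: 20+18-8=30
Step 4: prey: 102+51-61=92; pred: 30+30-12=48
Step 5: prey: 92+46-88=50; pred: 48+44-19=73
Step 6: prey: 50+25-73=2; pred: 73+36-29=80
Step 7: prey: 2+1-3=0; pred: 80+1-32=49
Step 8: prey: 0+0-0=0; pred: 49+0-19=30
Max prey = 102 at step 3

Answer: 102 3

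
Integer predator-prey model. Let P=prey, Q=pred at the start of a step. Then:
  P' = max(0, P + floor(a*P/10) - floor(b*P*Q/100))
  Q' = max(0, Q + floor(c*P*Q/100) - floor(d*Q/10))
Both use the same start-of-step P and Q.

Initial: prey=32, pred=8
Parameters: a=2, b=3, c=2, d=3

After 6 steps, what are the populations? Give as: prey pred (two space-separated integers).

Step 1: prey: 32+6-7=31; pred: 8+5-2=11
Step 2: prey: 31+6-10=27; pred: 11+6-3=14
Step 3: prey: 27+5-11=21; pred: 14+7-4=17
Step 4: prey: 21+4-10=15; pred: 17+7-5=19
Step 5: prey: 15+3-8=10; pred: 19+5-5=19
Step 6: prey: 10+2-5=7; pred: 19+3-5=17

Answer: 7 17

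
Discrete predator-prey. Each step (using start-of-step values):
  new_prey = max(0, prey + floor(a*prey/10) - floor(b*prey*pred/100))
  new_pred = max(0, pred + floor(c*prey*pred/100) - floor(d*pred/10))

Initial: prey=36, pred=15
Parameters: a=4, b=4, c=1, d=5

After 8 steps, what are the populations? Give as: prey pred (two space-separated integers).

Answer: 68 3

Derivation:
Step 1: prey: 36+14-21=29; pred: 15+5-7=13
Step 2: prey: 29+11-15=25; pred: 13+3-6=10
Step 3: prey: 25+10-10=25; pred: 10+2-5=7
Step 4: prey: 25+10-7=28; pred: 7+1-3=5
Step 5: prey: 28+11-5=34; pred: 5+1-2=4
Step 6: prey: 34+13-5=42; pred: 4+1-2=3
Step 7: prey: 42+16-5=53; pred: 3+1-1=3
Step 8: prey: 53+21-6=68; pred: 3+1-1=3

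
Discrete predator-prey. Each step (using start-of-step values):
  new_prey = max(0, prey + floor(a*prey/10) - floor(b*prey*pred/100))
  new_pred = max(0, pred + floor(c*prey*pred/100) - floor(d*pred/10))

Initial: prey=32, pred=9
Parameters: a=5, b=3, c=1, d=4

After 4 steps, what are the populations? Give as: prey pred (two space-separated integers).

Answer: 79 11

Derivation:
Step 1: prey: 32+16-8=40; pred: 9+2-3=8
Step 2: prey: 40+20-9=51; pred: 8+3-3=8
Step 3: prey: 51+25-12=64; pred: 8+4-3=9
Step 4: prey: 64+32-17=79; pred: 9+5-3=11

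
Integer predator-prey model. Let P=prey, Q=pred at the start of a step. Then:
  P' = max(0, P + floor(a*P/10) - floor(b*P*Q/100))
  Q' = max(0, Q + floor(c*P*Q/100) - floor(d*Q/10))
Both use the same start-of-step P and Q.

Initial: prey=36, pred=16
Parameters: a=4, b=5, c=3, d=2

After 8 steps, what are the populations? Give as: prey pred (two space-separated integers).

Step 1: prey: 36+14-28=22; pred: 16+17-3=30
Step 2: prey: 22+8-33=0; pred: 30+19-6=43
Step 3: prey: 0+0-0=0; pred: 43+0-8=35
Step 4: prey: 0+0-0=0; pred: 35+0-7=28
Step 5: prey: 0+0-0=0; pred: 28+0-5=23
Step 6: prey: 0+0-0=0; pred: 23+0-4=19
Step 7: prey: 0+0-0=0; pred: 19+0-3=16
Step 8: prey: 0+0-0=0; pred: 16+0-3=13

Answer: 0 13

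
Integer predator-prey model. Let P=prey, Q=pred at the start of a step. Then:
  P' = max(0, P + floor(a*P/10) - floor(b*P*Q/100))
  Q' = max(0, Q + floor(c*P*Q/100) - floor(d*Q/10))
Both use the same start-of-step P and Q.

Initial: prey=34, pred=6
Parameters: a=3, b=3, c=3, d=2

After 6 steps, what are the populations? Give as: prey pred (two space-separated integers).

Step 1: prey: 34+10-6=38; pred: 6+6-1=11
Step 2: prey: 38+11-12=37; pred: 11+12-2=21
Step 3: prey: 37+11-23=25; pred: 21+23-4=40
Step 4: prey: 25+7-30=2; pred: 40+30-8=62
Step 5: prey: 2+0-3=0; pred: 62+3-12=53
Step 6: prey: 0+0-0=0; pred: 53+0-10=43

Answer: 0 43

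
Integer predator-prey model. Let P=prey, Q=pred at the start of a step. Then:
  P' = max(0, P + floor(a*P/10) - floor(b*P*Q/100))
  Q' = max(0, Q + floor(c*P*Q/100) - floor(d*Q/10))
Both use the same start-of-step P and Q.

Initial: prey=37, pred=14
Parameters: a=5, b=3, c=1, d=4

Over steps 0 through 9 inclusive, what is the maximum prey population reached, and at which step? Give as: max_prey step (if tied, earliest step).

Step 1: prey: 37+18-15=40; pred: 14+5-5=14
Step 2: prey: 40+20-16=44; pred: 14+5-5=14
Step 3: prey: 44+22-18=48; pred: 14+6-5=15
Step 4: prey: 48+24-21=51; pred: 15+7-6=16
Step 5: prey: 51+25-24=52; pred: 16+8-6=18
Step 6: prey: 52+26-28=50; pred: 18+9-7=20
Step 7: prey: 50+25-30=45; pred: 20+10-8=22
Step 8: prey: 45+22-29=38; pred: 22+9-8=23
Step 9: prey: 38+19-26=31; pred: 23+8-9=22
Max prey = 52 at step 5

Answer: 52 5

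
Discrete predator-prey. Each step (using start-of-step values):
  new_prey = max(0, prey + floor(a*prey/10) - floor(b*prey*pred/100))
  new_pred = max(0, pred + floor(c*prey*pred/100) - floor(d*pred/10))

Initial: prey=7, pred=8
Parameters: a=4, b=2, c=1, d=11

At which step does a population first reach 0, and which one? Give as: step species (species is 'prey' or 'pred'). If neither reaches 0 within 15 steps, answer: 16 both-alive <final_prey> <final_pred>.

Step 1: prey: 7+2-1=8; pred: 8+0-8=0
First extinction: pred at step 1

Answer: 1 pred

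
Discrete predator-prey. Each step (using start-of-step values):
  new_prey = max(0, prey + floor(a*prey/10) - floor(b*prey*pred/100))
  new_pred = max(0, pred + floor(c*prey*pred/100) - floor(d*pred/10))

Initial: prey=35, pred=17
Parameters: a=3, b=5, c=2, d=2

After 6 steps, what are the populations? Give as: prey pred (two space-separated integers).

Step 1: prey: 35+10-29=16; pred: 17+11-3=25
Step 2: prey: 16+4-20=0; pred: 25+8-5=28
Step 3: prey: 0+0-0=0; pred: 28+0-5=23
Step 4: prey: 0+0-0=0; pred: 23+0-4=19
Step 5: prey: 0+0-0=0; pred: 19+0-3=16
Step 6: prey: 0+0-0=0; pred: 16+0-3=13

Answer: 0 13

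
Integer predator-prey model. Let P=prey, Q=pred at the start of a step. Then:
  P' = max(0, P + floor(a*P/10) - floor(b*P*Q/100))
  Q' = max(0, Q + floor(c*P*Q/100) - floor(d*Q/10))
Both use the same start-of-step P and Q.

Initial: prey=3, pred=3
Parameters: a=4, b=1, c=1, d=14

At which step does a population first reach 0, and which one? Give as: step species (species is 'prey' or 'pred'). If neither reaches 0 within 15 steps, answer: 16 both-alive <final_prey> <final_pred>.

Answer: 1 pred

Derivation:
Step 1: prey: 3+1-0=4; pred: 3+0-4=0
First extinction: pred at step 1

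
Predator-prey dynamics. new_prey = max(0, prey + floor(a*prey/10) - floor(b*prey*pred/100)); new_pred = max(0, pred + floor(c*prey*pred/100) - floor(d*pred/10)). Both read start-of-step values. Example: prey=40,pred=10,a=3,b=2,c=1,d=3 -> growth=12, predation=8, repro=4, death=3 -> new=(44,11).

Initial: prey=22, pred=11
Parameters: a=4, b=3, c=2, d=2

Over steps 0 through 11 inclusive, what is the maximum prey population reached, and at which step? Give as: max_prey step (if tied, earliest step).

Answer: 24 2

Derivation:
Step 1: prey: 22+8-7=23; pred: 11+4-2=13
Step 2: prey: 23+9-8=24; pred: 13+5-2=16
Step 3: prey: 24+9-11=22; pred: 16+7-3=20
Step 4: prey: 22+8-13=17; pred: 20+8-4=24
Step 5: prey: 17+6-12=11; pred: 24+8-4=28
Step 6: prey: 11+4-9=6; pred: 28+6-5=29
Step 7: prey: 6+2-5=3; pred: 29+3-5=27
Step 8: prey: 3+1-2=2; pred: 27+1-5=23
Step 9: prey: 2+0-1=1; pred: 23+0-4=19
Step 10: prey: 1+0-0=1; pred: 19+0-3=16
Step 11: prey: 1+0-0=1; pred: 16+0-3=13
Max prey = 24 at step 2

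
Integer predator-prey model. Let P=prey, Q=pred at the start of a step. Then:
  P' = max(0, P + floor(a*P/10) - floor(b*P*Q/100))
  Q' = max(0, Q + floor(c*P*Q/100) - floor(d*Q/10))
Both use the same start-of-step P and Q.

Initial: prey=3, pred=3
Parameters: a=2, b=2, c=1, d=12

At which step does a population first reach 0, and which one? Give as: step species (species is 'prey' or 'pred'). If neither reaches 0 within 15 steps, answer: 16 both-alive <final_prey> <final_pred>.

Answer: 1 pred

Derivation:
Step 1: prey: 3+0-0=3; pred: 3+0-3=0
First extinction: pred at step 1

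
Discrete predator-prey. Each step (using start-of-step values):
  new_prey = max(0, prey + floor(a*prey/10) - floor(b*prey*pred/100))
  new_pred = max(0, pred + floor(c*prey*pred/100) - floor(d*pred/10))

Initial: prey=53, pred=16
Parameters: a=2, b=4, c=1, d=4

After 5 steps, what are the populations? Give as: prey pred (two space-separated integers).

Answer: 5 6

Derivation:
Step 1: prey: 53+10-33=30; pred: 16+8-6=18
Step 2: prey: 30+6-21=15; pred: 18+5-7=16
Step 3: prey: 15+3-9=9; pred: 16+2-6=12
Step 4: prey: 9+1-4=6; pred: 12+1-4=9
Step 5: prey: 6+1-2=5; pred: 9+0-3=6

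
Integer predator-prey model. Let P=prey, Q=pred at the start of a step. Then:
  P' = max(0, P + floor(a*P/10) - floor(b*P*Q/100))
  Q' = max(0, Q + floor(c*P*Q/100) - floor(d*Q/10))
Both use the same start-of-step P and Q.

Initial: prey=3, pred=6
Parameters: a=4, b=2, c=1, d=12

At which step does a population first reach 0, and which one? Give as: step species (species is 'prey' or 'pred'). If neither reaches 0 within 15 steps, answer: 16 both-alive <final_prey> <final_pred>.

Step 1: prey: 3+1-0=4; pred: 6+0-7=0
First extinction: pred at step 1

Answer: 1 pred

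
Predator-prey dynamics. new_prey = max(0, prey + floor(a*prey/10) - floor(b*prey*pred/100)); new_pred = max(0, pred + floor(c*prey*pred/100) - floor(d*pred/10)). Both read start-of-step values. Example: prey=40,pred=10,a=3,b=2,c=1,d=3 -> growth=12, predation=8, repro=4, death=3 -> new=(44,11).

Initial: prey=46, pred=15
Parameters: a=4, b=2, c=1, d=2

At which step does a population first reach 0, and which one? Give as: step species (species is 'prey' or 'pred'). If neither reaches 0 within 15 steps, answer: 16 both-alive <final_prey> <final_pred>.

Step 1: prey: 46+18-13=51; pred: 15+6-3=18
Step 2: prey: 51+20-18=53; pred: 18+9-3=24
Step 3: prey: 53+21-25=49; pred: 24+12-4=32
Step 4: prey: 49+19-31=37; pred: 32+15-6=41
Step 5: prey: 37+14-30=21; pred: 41+15-8=48
Step 6: prey: 21+8-20=9; pred: 48+10-9=49
Step 7: prey: 9+3-8=4; pred: 49+4-9=44
Step 8: prey: 4+1-3=2; pred: 44+1-8=37
Step 9: prey: 2+0-1=1; pred: 37+0-7=30
Step 10: prey: 1+0-0=1; pred: 30+0-6=24
Step 11: prey: 1+0-0=1; pred: 24+0-4=20
Step 12: prey: 1+0-0=1; pred: 20+0-4=16
Step 13: prey: 1+0-0=1; pred: 16+0-3=13
Step 14: prey: 1+0-0=1; pred: 13+0-2=11
Step 15: prey: 1+0-0=1; pred: 11+0-2=9
No extinction within 15 steps

Answer: 16 both-alive 1 9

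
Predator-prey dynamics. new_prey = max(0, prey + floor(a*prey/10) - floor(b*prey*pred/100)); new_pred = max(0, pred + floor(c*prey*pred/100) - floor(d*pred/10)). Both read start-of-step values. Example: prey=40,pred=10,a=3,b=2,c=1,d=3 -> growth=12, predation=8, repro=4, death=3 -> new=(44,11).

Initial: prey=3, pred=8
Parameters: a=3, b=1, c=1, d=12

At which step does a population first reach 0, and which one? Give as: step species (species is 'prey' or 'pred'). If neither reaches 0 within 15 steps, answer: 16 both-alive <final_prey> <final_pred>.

Answer: 1 pred

Derivation:
Step 1: prey: 3+0-0=3; pred: 8+0-9=0
First extinction: pred at step 1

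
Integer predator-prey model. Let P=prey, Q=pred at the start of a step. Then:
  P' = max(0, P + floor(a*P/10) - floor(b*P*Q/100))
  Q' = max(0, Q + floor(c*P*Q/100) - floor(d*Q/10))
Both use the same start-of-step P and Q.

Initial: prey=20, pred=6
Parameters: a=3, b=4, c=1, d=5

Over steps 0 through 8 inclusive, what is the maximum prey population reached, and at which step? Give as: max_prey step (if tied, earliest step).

Step 1: prey: 20+6-4=22; pred: 6+1-3=4
Step 2: prey: 22+6-3=25; pred: 4+0-2=2
Step 3: prey: 25+7-2=30; pred: 2+0-1=1
Step 4: prey: 30+9-1=38; pred: 1+0-0=1
Step 5: prey: 38+11-1=48; pred: 1+0-0=1
Step 6: prey: 48+14-1=61; pred: 1+0-0=1
Step 7: prey: 61+18-2=77; pred: 1+0-0=1
Step 8: prey: 77+23-3=97; pred: 1+0-0=1
Max prey = 97 at step 8

Answer: 97 8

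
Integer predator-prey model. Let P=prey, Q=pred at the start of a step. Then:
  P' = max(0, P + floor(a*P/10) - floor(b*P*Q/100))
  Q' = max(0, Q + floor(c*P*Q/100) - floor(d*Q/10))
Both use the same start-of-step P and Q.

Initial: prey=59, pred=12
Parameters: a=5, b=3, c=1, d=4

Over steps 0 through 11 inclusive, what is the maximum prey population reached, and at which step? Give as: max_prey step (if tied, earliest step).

Step 1: prey: 59+29-21=67; pred: 12+7-4=15
Step 2: prey: 67+33-30=70; pred: 15+10-6=19
Step 3: prey: 70+35-39=66; pred: 19+13-7=25
Step 4: prey: 66+33-49=50; pred: 25+16-10=31
Step 5: prey: 50+25-46=29; pred: 31+15-12=34
Step 6: prey: 29+14-29=14; pred: 34+9-13=30
Step 7: prey: 14+7-12=9; pred: 30+4-12=22
Step 8: prey: 9+4-5=8; pred: 22+1-8=15
Step 9: prey: 8+4-3=9; pred: 15+1-6=10
Step 10: prey: 9+4-2=11; pred: 10+0-4=6
Step 11: prey: 11+5-1=15; pred: 6+0-2=4
Max prey = 70 at step 2

Answer: 70 2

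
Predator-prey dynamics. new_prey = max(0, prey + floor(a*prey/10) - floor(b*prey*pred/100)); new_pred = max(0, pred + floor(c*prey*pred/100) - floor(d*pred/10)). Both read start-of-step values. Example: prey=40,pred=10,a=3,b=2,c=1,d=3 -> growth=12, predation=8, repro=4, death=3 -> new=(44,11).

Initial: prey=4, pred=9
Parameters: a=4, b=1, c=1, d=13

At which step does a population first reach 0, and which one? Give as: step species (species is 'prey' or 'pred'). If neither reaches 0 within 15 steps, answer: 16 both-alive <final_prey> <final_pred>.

Step 1: prey: 4+1-0=5; pred: 9+0-11=0
First extinction: pred at step 1

Answer: 1 pred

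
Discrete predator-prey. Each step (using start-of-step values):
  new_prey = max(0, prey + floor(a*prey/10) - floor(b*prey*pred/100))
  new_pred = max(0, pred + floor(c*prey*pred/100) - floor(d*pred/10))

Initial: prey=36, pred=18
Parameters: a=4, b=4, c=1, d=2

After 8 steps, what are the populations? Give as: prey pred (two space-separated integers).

Step 1: prey: 36+14-25=25; pred: 18+6-3=21
Step 2: prey: 25+10-21=14; pred: 21+5-4=22
Step 3: prey: 14+5-12=7; pred: 22+3-4=21
Step 4: prey: 7+2-5=4; pred: 21+1-4=18
Step 5: prey: 4+1-2=3; pred: 18+0-3=15
Step 6: prey: 3+1-1=3; pred: 15+0-3=12
Step 7: prey: 3+1-1=3; pred: 12+0-2=10
Step 8: prey: 3+1-1=3; pred: 10+0-2=8

Answer: 3 8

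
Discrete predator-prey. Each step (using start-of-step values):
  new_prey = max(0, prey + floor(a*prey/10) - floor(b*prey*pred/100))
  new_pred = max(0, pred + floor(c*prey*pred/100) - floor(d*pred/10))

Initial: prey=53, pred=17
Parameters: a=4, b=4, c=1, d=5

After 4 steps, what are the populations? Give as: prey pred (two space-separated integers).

Step 1: prey: 53+21-36=38; pred: 17+9-8=18
Step 2: prey: 38+15-27=26; pred: 18+6-9=15
Step 3: prey: 26+10-15=21; pred: 15+3-7=11
Step 4: prey: 21+8-9=20; pred: 11+2-5=8

Answer: 20 8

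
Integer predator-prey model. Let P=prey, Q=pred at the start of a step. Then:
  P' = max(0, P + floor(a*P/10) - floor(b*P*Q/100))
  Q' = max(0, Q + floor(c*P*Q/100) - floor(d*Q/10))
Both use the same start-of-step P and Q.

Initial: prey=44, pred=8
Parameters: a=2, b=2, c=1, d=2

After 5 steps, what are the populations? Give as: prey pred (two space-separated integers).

Step 1: prey: 44+8-7=45; pred: 8+3-1=10
Step 2: prey: 45+9-9=45; pred: 10+4-2=12
Step 3: prey: 45+9-10=44; pred: 12+5-2=15
Step 4: prey: 44+8-13=39; pred: 15+6-3=18
Step 5: prey: 39+7-14=32; pred: 18+7-3=22

Answer: 32 22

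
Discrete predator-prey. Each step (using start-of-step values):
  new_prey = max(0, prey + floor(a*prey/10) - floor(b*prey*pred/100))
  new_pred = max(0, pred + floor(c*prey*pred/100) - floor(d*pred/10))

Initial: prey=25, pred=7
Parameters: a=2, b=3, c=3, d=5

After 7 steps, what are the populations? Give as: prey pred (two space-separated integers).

Step 1: prey: 25+5-5=25; pred: 7+5-3=9
Step 2: prey: 25+5-6=24; pred: 9+6-4=11
Step 3: prey: 24+4-7=21; pred: 11+7-5=13
Step 4: prey: 21+4-8=17; pred: 13+8-6=15
Step 5: prey: 17+3-7=13; pred: 15+7-7=15
Step 6: prey: 13+2-5=10; pred: 15+5-7=13
Step 7: prey: 10+2-3=9; pred: 13+3-6=10

Answer: 9 10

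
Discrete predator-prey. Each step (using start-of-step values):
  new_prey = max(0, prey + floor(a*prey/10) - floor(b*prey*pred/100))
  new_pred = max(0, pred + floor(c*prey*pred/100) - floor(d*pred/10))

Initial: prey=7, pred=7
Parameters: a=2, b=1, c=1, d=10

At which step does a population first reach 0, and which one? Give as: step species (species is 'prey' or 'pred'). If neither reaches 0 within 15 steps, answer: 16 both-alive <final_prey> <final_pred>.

Answer: 1 pred

Derivation:
Step 1: prey: 7+1-0=8; pred: 7+0-7=0
First extinction: pred at step 1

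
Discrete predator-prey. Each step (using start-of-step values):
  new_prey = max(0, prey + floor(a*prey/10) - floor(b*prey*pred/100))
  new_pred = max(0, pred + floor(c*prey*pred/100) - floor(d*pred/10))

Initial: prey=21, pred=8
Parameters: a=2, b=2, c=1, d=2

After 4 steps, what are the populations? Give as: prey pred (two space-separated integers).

Step 1: prey: 21+4-3=22; pred: 8+1-1=8
Step 2: prey: 22+4-3=23; pred: 8+1-1=8
Step 3: prey: 23+4-3=24; pred: 8+1-1=8
Step 4: prey: 24+4-3=25; pred: 8+1-1=8

Answer: 25 8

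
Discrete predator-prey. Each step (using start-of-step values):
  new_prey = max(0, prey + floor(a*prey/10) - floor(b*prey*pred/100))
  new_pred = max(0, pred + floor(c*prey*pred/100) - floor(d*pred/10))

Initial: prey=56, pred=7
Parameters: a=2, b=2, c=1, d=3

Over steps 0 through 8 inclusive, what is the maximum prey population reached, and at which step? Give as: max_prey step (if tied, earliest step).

Step 1: prey: 56+11-7=60; pred: 7+3-2=8
Step 2: prey: 60+12-9=63; pred: 8+4-2=10
Step 3: prey: 63+12-12=63; pred: 10+6-3=13
Step 4: prey: 63+12-16=59; pred: 13+8-3=18
Step 5: prey: 59+11-21=49; pred: 18+10-5=23
Step 6: prey: 49+9-22=36; pred: 23+11-6=28
Step 7: prey: 36+7-20=23; pred: 28+10-8=30
Step 8: prey: 23+4-13=14; pred: 30+6-9=27
Max prey = 63 at step 2

Answer: 63 2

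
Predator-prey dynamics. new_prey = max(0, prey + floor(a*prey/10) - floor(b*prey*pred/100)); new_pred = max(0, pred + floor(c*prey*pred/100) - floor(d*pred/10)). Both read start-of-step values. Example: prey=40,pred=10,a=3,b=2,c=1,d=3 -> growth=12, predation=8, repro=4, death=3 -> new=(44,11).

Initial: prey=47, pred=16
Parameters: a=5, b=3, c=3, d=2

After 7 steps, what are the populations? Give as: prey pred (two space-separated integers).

Step 1: prey: 47+23-22=48; pred: 16+22-3=35
Step 2: prey: 48+24-50=22; pred: 35+50-7=78
Step 3: prey: 22+11-51=0; pred: 78+51-15=114
Step 4: prey: 0+0-0=0; pred: 114+0-22=92
Step 5: prey: 0+0-0=0; pred: 92+0-18=74
Step 6: prey: 0+0-0=0; pred: 74+0-14=60
Step 7: prey: 0+0-0=0; pred: 60+0-12=48

Answer: 0 48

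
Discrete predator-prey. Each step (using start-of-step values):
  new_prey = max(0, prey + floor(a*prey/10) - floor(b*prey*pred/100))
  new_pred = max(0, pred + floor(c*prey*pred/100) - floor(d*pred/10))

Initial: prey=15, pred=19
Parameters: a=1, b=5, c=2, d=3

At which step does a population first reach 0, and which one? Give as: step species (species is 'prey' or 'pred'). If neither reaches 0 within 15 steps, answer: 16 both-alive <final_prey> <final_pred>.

Answer: 16 both-alive 1 3

Derivation:
Step 1: prey: 15+1-14=2; pred: 19+5-5=19
Step 2: prey: 2+0-1=1; pred: 19+0-5=14
Step 3: prey: 1+0-0=1; pred: 14+0-4=10
Step 4: prey: 1+0-0=1; pred: 10+0-3=7
Step 5: prey: 1+0-0=1; pred: 7+0-2=5
Step 6: prey: 1+0-0=1; pred: 5+0-1=4
Step 7: prey: 1+0-0=1; pred: 4+0-1=3
Step 8: prey: 1+0-0=1; pred: 3+0-0=3
Steps 9-15: state stable at prey=1, pred=3 (no change)
No extinction within 15 steps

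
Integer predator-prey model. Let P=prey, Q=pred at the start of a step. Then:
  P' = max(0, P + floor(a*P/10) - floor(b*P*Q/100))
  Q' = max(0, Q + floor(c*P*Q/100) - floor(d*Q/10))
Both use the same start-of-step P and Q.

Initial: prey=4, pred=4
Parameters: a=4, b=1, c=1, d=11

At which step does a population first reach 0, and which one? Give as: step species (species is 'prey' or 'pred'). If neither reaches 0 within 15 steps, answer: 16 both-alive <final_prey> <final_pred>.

Step 1: prey: 4+1-0=5; pred: 4+0-4=0
First extinction: pred at step 1

Answer: 1 pred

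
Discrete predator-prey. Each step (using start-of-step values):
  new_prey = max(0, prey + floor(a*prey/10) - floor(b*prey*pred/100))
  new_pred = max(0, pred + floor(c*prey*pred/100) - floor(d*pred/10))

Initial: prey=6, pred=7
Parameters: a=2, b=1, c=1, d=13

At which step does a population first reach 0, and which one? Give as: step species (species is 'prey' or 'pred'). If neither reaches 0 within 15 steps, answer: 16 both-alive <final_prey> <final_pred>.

Answer: 1 pred

Derivation:
Step 1: prey: 6+1-0=7; pred: 7+0-9=0
First extinction: pred at step 1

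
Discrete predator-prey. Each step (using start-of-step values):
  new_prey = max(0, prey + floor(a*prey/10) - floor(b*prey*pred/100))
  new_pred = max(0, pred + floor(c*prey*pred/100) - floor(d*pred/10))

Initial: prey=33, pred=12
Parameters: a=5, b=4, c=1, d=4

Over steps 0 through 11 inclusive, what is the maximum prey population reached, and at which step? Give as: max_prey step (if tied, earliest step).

Answer: 64 7

Derivation:
Step 1: prey: 33+16-15=34; pred: 12+3-4=11
Step 2: prey: 34+17-14=37; pred: 11+3-4=10
Step 3: prey: 37+18-14=41; pred: 10+3-4=9
Step 4: prey: 41+20-14=47; pred: 9+3-3=9
Step 5: prey: 47+23-16=54; pred: 9+4-3=10
Step 6: prey: 54+27-21=60; pred: 10+5-4=11
Step 7: prey: 60+30-26=64; pred: 11+6-4=13
Step 8: prey: 64+32-33=63; pred: 13+8-5=16
Step 9: prey: 63+31-40=54; pred: 16+10-6=20
Step 10: prey: 54+27-43=38; pred: 20+10-8=22
Step 11: prey: 38+19-33=24; pred: 22+8-8=22
Max prey = 64 at step 7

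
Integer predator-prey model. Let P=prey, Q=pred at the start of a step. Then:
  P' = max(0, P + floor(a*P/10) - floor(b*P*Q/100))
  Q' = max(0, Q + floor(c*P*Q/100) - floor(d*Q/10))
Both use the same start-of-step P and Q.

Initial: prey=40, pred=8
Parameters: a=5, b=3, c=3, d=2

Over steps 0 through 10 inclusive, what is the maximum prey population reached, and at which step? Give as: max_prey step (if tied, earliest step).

Answer: 52 2

Derivation:
Step 1: prey: 40+20-9=51; pred: 8+9-1=16
Step 2: prey: 51+25-24=52; pred: 16+24-3=37
Step 3: prey: 52+26-57=21; pred: 37+57-7=87
Step 4: prey: 21+10-54=0; pred: 87+54-17=124
Step 5: prey: 0+0-0=0; pred: 124+0-24=100
Step 6: prey: 0+0-0=0; pred: 100+0-20=80
Step 7: prey: 0+0-0=0; pred: 80+0-16=64
Step 8: prey: 0+0-0=0; pred: 64+0-12=52
Step 9: prey: 0+0-0=0; pred: 52+0-10=42
Step 10: prey: 0+0-0=0; pred: 42+0-8=34
Max prey = 52 at step 2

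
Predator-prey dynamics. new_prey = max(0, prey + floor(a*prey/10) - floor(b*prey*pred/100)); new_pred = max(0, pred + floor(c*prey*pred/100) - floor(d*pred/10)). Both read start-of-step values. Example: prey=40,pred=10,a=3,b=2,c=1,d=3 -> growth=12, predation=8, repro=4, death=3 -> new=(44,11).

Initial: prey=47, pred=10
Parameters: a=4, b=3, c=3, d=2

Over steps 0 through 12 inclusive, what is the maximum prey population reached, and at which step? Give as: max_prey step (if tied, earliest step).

Step 1: prey: 47+18-14=51; pred: 10+14-2=22
Step 2: prey: 51+20-33=38; pred: 22+33-4=51
Step 3: prey: 38+15-58=0; pred: 51+58-10=99
Step 4: prey: 0+0-0=0; pred: 99+0-19=80
Step 5: prey: 0+0-0=0; pred: 80+0-16=64
Step 6: prey: 0+0-0=0; pred: 64+0-12=52
Step 7: prey: 0+0-0=0; pred: 52+0-10=42
Step 8: prey: 0+0-0=0; pred: 42+0-8=34
Step 9: prey: 0+0-0=0; pred: 34+0-6=28
Step 10: prey: 0+0-0=0; pred: 28+0-5=23
Step 11: prey: 0+0-0=0; pred: 23+0-4=19
Step 12: prey: 0+0-0=0; pred: 19+0-3=16
Max prey = 51 at step 1

Answer: 51 1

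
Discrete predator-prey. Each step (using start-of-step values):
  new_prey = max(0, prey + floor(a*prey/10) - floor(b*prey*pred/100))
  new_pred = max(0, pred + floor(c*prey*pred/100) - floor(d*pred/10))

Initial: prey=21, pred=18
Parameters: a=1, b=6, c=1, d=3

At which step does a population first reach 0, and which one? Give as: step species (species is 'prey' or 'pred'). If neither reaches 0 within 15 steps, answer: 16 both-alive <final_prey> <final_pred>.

Step 1: prey: 21+2-22=1; pred: 18+3-5=16
Step 2: prey: 1+0-0=1; pred: 16+0-4=12
Step 3: prey: 1+0-0=1; pred: 12+0-3=9
Step 4: prey: 1+0-0=1; pred: 9+0-2=7
Step 5: prey: 1+0-0=1; pred: 7+0-2=5
Step 6: prey: 1+0-0=1; pred: 5+0-1=4
Step 7: prey: 1+0-0=1; pred: 4+0-1=3
Step 8: prey: 1+0-0=1; pred: 3+0-0=3
Steps 9-15: state stable at prey=1, pred=3 (no change)
No extinction within 15 steps

Answer: 16 both-alive 1 3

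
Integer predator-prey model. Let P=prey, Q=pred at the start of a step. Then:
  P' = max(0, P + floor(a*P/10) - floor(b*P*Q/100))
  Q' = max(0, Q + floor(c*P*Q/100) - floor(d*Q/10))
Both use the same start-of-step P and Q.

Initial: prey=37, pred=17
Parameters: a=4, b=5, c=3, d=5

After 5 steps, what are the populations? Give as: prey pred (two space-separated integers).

Step 1: prey: 37+14-31=20; pred: 17+18-8=27
Step 2: prey: 20+8-27=1; pred: 27+16-13=30
Step 3: prey: 1+0-1=0; pred: 30+0-15=15
Step 4: prey: 0+0-0=0; pred: 15+0-7=8
Step 5: prey: 0+0-0=0; pred: 8+0-4=4

Answer: 0 4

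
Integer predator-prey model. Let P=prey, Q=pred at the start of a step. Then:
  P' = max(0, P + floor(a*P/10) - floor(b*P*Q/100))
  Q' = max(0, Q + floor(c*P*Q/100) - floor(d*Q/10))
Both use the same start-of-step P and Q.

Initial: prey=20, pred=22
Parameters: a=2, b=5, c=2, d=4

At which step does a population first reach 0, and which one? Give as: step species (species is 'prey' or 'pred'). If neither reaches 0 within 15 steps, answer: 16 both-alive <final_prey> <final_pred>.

Answer: 2 prey

Derivation:
Step 1: prey: 20+4-22=2; pred: 22+8-8=22
Step 2: prey: 2+0-2=0; pred: 22+0-8=14
First extinction: prey at step 2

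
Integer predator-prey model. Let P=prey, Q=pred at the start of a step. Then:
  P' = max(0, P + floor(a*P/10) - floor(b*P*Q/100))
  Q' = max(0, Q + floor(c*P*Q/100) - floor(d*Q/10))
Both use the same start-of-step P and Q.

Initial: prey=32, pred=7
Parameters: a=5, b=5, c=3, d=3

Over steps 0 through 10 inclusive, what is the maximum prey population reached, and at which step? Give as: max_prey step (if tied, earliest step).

Answer: 37 1

Derivation:
Step 1: prey: 32+16-11=37; pred: 7+6-2=11
Step 2: prey: 37+18-20=35; pred: 11+12-3=20
Step 3: prey: 35+17-35=17; pred: 20+21-6=35
Step 4: prey: 17+8-29=0; pred: 35+17-10=42
Step 5: prey: 0+0-0=0; pred: 42+0-12=30
Step 6: prey: 0+0-0=0; pred: 30+0-9=21
Step 7: prey: 0+0-0=0; pred: 21+0-6=15
Step 8: prey: 0+0-0=0; pred: 15+0-4=11
Step 9: prey: 0+0-0=0; pred: 11+0-3=8
Step 10: prey: 0+0-0=0; pred: 8+0-2=6
Max prey = 37 at step 1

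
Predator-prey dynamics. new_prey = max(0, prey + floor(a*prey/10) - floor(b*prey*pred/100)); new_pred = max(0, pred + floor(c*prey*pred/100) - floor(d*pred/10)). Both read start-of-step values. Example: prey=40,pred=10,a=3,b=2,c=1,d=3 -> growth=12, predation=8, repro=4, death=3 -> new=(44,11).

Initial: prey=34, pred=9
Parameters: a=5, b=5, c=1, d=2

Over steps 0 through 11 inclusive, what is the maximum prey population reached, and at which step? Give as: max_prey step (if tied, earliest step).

Step 1: prey: 34+17-15=36; pred: 9+3-1=11
Step 2: prey: 36+18-19=35; pred: 11+3-2=12
Step 3: prey: 35+17-21=31; pred: 12+4-2=14
Step 4: prey: 31+15-21=25; pred: 14+4-2=16
Step 5: prey: 25+12-20=17; pred: 16+4-3=17
Step 6: prey: 17+8-14=11; pred: 17+2-3=16
Step 7: prey: 11+5-8=8; pred: 16+1-3=14
Step 8: prey: 8+4-5=7; pred: 14+1-2=13
Step 9: prey: 7+3-4=6; pred: 13+0-2=11
Step 10: prey: 6+3-3=6; pred: 11+0-2=9
Step 11: prey: 6+3-2=7; pred: 9+0-1=8
Max prey = 36 at step 1

Answer: 36 1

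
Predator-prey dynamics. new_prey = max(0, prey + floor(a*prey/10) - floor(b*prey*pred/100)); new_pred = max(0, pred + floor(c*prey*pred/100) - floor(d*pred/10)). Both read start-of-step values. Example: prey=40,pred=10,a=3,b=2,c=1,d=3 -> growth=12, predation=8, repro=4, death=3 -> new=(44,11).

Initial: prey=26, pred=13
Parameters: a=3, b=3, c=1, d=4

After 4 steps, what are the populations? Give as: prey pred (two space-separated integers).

Answer: 25 6

Derivation:
Step 1: prey: 26+7-10=23; pred: 13+3-5=11
Step 2: prey: 23+6-7=22; pred: 11+2-4=9
Step 3: prey: 22+6-5=23; pred: 9+1-3=7
Step 4: prey: 23+6-4=25; pred: 7+1-2=6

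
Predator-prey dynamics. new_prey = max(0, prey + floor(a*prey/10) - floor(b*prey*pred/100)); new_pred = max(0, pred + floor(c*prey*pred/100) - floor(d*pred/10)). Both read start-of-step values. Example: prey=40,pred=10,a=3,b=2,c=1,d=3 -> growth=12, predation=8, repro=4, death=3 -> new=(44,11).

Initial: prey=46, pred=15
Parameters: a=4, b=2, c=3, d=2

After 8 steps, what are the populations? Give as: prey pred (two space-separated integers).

Step 1: prey: 46+18-13=51; pred: 15+20-3=32
Step 2: prey: 51+20-32=39; pred: 32+48-6=74
Step 3: prey: 39+15-57=0; pred: 74+86-14=146
Step 4: prey: 0+0-0=0; pred: 146+0-29=117
Step 5: prey: 0+0-0=0; pred: 117+0-23=94
Step 6: prey: 0+0-0=0; pred: 94+0-18=76
Step 7: prey: 0+0-0=0; pred: 76+0-15=61
Step 8: prey: 0+0-0=0; pred: 61+0-12=49

Answer: 0 49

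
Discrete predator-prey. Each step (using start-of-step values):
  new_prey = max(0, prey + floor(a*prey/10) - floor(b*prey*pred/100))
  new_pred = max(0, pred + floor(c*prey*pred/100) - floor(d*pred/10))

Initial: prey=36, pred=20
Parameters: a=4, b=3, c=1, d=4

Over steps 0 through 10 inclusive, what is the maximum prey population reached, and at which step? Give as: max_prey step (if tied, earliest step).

Answer: 53 10

Derivation:
Step 1: prey: 36+14-21=29; pred: 20+7-8=19
Step 2: prey: 29+11-16=24; pred: 19+5-7=17
Step 3: prey: 24+9-12=21; pred: 17+4-6=15
Step 4: prey: 21+8-9=20; pred: 15+3-6=12
Step 5: prey: 20+8-7=21; pred: 12+2-4=10
Step 6: prey: 21+8-6=23; pred: 10+2-4=8
Step 7: prey: 23+9-5=27; pred: 8+1-3=6
Step 8: prey: 27+10-4=33; pred: 6+1-2=5
Step 9: prey: 33+13-4=42; pred: 5+1-2=4
Step 10: prey: 42+16-5=53; pred: 4+1-1=4
Max prey = 53 at step 10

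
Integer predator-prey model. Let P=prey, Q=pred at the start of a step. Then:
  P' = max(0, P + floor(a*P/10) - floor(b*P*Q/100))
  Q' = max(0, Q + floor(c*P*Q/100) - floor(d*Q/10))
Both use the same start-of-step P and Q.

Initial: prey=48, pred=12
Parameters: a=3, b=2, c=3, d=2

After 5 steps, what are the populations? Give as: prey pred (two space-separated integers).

Step 1: prey: 48+14-11=51; pred: 12+17-2=27
Step 2: prey: 51+15-27=39; pred: 27+41-5=63
Step 3: prey: 39+11-49=1; pred: 63+73-12=124
Step 4: prey: 1+0-2=0; pred: 124+3-24=103
Step 5: prey: 0+0-0=0; pred: 103+0-20=83

Answer: 0 83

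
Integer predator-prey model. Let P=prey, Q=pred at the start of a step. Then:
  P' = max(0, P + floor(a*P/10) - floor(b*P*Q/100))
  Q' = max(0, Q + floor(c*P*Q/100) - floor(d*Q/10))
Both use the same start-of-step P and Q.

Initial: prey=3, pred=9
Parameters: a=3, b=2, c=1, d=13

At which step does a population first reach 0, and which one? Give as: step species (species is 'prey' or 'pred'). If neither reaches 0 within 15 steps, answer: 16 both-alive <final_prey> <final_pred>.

Step 1: prey: 3+0-0=3; pred: 9+0-11=0
First extinction: pred at step 1

Answer: 1 pred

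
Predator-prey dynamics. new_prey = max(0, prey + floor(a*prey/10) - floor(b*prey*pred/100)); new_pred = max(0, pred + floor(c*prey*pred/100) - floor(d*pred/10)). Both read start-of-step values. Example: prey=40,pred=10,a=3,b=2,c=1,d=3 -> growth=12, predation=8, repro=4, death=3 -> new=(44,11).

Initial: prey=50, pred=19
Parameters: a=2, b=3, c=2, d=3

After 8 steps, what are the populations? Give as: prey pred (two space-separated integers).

Step 1: prey: 50+10-28=32; pred: 19+19-5=33
Step 2: prey: 32+6-31=7; pred: 33+21-9=45
Step 3: prey: 7+1-9=0; pred: 45+6-13=38
Step 4: prey: 0+0-0=0; pred: 38+0-11=27
Step 5: prey: 0+0-0=0; pred: 27+0-8=19
Step 6: prey: 0+0-0=0; pred: 19+0-5=14
Step 7: prey: 0+0-0=0; pred: 14+0-4=10
Step 8: prey: 0+0-0=0; pred: 10+0-3=7

Answer: 0 7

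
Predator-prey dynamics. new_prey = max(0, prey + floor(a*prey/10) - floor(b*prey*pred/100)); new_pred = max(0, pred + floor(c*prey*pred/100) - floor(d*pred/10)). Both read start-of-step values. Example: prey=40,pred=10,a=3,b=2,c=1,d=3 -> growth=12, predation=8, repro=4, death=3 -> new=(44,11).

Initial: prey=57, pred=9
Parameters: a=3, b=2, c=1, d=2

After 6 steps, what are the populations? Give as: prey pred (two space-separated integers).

Answer: 6 51

Derivation:
Step 1: prey: 57+17-10=64; pred: 9+5-1=13
Step 2: prey: 64+19-16=67; pred: 13+8-2=19
Step 3: prey: 67+20-25=62; pred: 19+12-3=28
Step 4: prey: 62+18-34=46; pred: 28+17-5=40
Step 5: prey: 46+13-36=23; pred: 40+18-8=50
Step 6: prey: 23+6-23=6; pred: 50+11-10=51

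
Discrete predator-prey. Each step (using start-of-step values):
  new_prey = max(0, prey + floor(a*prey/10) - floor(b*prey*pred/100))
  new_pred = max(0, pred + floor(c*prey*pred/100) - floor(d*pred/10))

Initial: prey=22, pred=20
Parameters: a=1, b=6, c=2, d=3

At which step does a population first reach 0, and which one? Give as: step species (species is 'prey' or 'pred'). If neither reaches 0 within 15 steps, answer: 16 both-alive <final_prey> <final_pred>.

Answer: 1 prey

Derivation:
Step 1: prey: 22+2-26=0; pred: 20+8-6=22
First extinction: prey at step 1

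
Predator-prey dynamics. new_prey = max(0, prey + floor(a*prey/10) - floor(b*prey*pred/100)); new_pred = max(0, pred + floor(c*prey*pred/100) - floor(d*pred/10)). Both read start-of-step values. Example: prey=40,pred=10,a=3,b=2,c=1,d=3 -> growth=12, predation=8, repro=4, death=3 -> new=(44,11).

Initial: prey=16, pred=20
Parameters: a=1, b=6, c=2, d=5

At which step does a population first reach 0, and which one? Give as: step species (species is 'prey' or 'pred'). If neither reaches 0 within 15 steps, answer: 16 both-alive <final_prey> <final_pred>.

Answer: 1 prey

Derivation:
Step 1: prey: 16+1-19=0; pred: 20+6-10=16
First extinction: prey at step 1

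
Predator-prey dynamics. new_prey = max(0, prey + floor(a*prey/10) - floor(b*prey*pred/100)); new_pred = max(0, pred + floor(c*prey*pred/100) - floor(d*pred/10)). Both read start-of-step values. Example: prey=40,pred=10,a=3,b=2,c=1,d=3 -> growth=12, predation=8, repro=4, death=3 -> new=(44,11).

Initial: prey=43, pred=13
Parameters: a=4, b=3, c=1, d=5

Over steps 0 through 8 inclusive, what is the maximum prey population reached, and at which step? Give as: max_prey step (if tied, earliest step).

Answer: 62 8

Derivation:
Step 1: prey: 43+17-16=44; pred: 13+5-6=12
Step 2: prey: 44+17-15=46; pred: 12+5-6=11
Step 3: prey: 46+18-15=49; pred: 11+5-5=11
Step 4: prey: 49+19-16=52; pred: 11+5-5=11
Step 5: prey: 52+20-17=55; pred: 11+5-5=11
Step 6: prey: 55+22-18=59; pred: 11+6-5=12
Step 7: prey: 59+23-21=61; pred: 12+7-6=13
Step 8: prey: 61+24-23=62; pred: 13+7-6=14
Max prey = 62 at step 8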